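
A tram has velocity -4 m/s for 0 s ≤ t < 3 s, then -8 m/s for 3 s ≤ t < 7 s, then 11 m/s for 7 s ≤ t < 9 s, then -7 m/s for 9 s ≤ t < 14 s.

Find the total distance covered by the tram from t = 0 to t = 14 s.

Distance (not displacement) is the total path length: add the absolute areas under v-t.
0–3 s: |-4| × 3 = 12 m
3–7 s: |-8| × 4 = 32 m
7–9 s: |11| × 2 = 22 m
9–14 s: |-7| × 5 = 35 m
Total distance = 101 m

101 m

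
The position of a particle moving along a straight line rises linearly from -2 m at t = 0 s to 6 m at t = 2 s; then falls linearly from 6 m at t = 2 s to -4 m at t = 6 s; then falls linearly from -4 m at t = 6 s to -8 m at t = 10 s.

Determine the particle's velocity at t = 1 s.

4 m/s

Velocity is the slope of the x-t graph on 0–2 s: (6 − -2)/(2 − 0) = 4 m/s.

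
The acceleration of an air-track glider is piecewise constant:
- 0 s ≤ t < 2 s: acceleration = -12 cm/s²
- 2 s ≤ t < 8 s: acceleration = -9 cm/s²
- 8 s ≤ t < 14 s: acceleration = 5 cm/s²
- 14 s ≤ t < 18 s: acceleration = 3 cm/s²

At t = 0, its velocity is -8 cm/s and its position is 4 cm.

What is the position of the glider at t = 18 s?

-1016 cm

On each constant-a segment, Δv = aΔt and Δx = v₀Δt + ½aΔt²; chain segment to segment.
0–2 s: v starts -8 cm/s; Δx = -8·2 + ½·-12·2² = -40 cm; v ends -32 cm/s.
2–8 s: v starts -32 cm/s; Δx = -32·6 + ½·-9·6² = -354 cm; v ends -86 cm/s.
8–14 s: v starts -86 cm/s; Δx = -86·6 + ½·5·6² = -426 cm; v ends -56 cm/s.
14–18 s: v starts -56 cm/s; Δx = -56·4 + ½·3·4² = -200 cm; v ends -44 cm/s.
x(18) = 4 + Σ Δx = -1016 cm.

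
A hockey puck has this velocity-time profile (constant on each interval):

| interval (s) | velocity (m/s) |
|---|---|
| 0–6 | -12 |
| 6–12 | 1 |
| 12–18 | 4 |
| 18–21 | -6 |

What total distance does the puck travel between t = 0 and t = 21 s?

Total distance travelled is ∫|v| dt — sum the magnitudes of each area piece.
0–6 s: |-12| × 6 = 72 m
6–12 s: |1| × 6 = 6 m
12–18 s: |4| × 6 = 24 m
18–21 s: |-6| × 3 = 18 m
Total distance = 120 m

120 m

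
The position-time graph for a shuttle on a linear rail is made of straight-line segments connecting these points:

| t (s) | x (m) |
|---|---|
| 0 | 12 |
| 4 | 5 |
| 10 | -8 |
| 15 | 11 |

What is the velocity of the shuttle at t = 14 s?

Velocity is the slope of the x-t graph on 10–15 s: (11 − -8)/(15 − 10) = 3.8 m/s.

3.8 m/s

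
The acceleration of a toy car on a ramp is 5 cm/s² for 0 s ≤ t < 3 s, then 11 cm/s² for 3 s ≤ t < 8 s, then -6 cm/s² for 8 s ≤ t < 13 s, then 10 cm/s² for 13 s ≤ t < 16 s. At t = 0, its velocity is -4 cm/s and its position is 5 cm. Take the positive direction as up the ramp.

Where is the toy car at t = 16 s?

On each constant-a segment, Δv = aΔt and Δx = v₀Δt + ½aΔt²; chain segment to segment.
0–3 s: v starts -4 cm/s; Δx = -4·3 + ½·5·3² = 10.5 cm; v ends 11 cm/s.
3–8 s: v starts 11 cm/s; Δx = 11·5 + ½·11·5² = 192.5 cm; v ends 66 cm/s.
8–13 s: v starts 66 cm/s; Δx = 66·5 + ½·-6·5² = 255 cm; v ends 36 cm/s.
13–16 s: v starts 36 cm/s; Δx = 36·3 + ½·10·3² = 153 cm; v ends 66 cm/s.
x(16) = 5 + Σ Δx = 616 cm.

616 cm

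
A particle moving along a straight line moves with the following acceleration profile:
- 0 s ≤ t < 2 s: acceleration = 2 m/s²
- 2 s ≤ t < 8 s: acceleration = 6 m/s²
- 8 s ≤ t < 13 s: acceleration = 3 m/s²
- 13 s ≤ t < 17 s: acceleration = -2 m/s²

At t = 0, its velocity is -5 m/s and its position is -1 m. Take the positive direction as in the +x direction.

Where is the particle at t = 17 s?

On each constant-a segment, Δv = aΔt and Δx = v₀Δt + ½aΔt²; chain segment to segment.
0–2 s: v starts -5 m/s; Δx = -5·2 + ½·2·2² = -6 m; v ends -1 m/s.
2–8 s: v starts -1 m/s; Δx = -1·6 + ½·6·6² = 102 m; v ends 35 m/s.
8–13 s: v starts 35 m/s; Δx = 35·5 + ½·3·5² = 212.5 m; v ends 50 m/s.
13–17 s: v starts 50 m/s; Δx = 50·4 + ½·-2·4² = 184 m; v ends 42 m/s.
x(17) = -1 + Σ Δx = 491.5 m.

491.5 m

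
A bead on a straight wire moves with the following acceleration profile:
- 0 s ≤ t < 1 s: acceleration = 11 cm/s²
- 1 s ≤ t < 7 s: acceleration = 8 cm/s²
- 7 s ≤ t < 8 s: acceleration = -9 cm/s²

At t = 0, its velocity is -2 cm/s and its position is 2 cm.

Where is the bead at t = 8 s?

On each constant-a segment, Δv = aΔt and Δx = v₀Δt + ½aΔt²; chain segment to segment.
0–1 s: v starts -2 cm/s; Δx = -2·1 + ½·11·1² = 3.5 cm; v ends 9 cm/s.
1–7 s: v starts 9 cm/s; Δx = 9·6 + ½·8·6² = 198 cm; v ends 57 cm/s.
7–8 s: v starts 57 cm/s; Δx = 57·1 + ½·-9·1² = 52.5 cm; v ends 48 cm/s.
x(8) = 2 + Σ Δx = 256 cm.

256 cm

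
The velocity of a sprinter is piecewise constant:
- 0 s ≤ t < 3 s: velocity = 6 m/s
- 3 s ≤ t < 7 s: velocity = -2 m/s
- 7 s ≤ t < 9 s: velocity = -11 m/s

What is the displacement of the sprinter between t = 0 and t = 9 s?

Displacement is the signed area under the v-t curve.
0–3 s: 6 × 3 = 18 m
3–7 s: -2 × 4 = -8 m
7–9 s: -11 × 2 = -22 m
Net displacement = -12 m

-12 m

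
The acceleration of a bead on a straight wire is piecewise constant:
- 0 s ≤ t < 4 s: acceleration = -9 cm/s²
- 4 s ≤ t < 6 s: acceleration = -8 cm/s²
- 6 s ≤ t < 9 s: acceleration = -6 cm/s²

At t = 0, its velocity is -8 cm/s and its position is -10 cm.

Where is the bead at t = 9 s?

-425 cm

On each constant-a segment, Δv = aΔt and Δx = v₀Δt + ½aΔt²; chain segment to segment.
0–4 s: v starts -8 cm/s; Δx = -8·4 + ½·-9·4² = -104 cm; v ends -44 cm/s.
4–6 s: v starts -44 cm/s; Δx = -44·2 + ½·-8·2² = -104 cm; v ends -60 cm/s.
6–9 s: v starts -60 cm/s; Δx = -60·3 + ½·-6·3² = -207 cm; v ends -78 cm/s.
x(9) = -10 + Σ Δx = -425 cm.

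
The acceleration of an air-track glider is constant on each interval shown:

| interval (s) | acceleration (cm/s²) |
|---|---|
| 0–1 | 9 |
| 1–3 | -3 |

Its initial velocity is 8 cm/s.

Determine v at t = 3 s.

Δv equals the area under the a-t graph; then v = v₀ + Δv.
0–1 s: 9 × 1 = 9 cm/s
1–3 s: -3 × 2 = -6 cm/s
Δv = 3 cm/s, so v(3) = 8 + (3) = 11 cm/s.

11 cm/s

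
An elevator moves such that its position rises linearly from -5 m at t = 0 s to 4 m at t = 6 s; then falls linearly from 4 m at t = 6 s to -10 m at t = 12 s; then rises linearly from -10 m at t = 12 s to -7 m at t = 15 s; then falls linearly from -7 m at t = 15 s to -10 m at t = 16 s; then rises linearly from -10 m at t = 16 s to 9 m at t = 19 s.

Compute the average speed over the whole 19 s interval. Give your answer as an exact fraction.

Average speed = (total path length)/(elapsed time); on a piecewise-linear x-t graph the path length is Σ|Δx|.
0–6 s: |Δx| = |4 − -5| = 9 m
6–12 s: |Δx| = |-10 − 4| = 14 m
12–15 s: |Δx| = |-7 − -10| = 3 m
15–16 s: |Δx| = |-10 − -7| = 3 m
16–19 s: |Δx| = |9 − -10| = 19 m
Total path = 48 m; average speed = 48/19 = 48/19 m/s.

48/19 m/s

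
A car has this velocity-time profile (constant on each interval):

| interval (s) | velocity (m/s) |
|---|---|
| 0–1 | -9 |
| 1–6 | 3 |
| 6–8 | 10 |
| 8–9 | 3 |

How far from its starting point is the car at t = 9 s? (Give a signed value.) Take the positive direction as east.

29 m

Displacement is the signed area under the v-t curve.
0–1 s: -9 × 1 = -9 m
1–6 s: 3 × 5 = 15 m
6–8 s: 10 × 2 = 20 m
8–9 s: 3 × 1 = 3 m
Net displacement = 29 m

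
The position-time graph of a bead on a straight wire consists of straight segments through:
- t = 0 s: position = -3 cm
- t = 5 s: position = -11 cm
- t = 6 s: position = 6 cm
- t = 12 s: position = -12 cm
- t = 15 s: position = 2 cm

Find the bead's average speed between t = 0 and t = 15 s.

Average speed = (total path length)/(elapsed time); on a piecewise-linear x-t graph the path length is Σ|Δx|.
0–5 s: |Δx| = |-11 − -3| = 8 cm
5–6 s: |Δx| = |6 − -11| = 17 cm
6–12 s: |Δx| = |-12 − 6| = 18 cm
12–15 s: |Δx| = |2 − -12| = 14 cm
Total path = 57 cm; average speed = 57/15 = 3.8 cm/s.

3.8 cm/s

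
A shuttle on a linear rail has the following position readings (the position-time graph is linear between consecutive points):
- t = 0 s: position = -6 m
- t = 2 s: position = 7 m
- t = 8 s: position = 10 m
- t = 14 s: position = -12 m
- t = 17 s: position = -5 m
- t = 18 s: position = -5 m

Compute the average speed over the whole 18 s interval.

2.5 m/s

Average speed = (total path length)/(elapsed time); on a piecewise-linear x-t graph the path length is Σ|Δx|.
0–2 s: |Δx| = |7 − -6| = 13 m
2–8 s: |Δx| = |10 − 7| = 3 m
8–14 s: |Δx| = |-12 − 10| = 22 m
14–17 s: |Δx| = |-5 − -12| = 7 m
17–18 s: |Δx| = |-5 − -5| = 0 m
Total path = 45 m; average speed = 45/18 = 2.5 m/s.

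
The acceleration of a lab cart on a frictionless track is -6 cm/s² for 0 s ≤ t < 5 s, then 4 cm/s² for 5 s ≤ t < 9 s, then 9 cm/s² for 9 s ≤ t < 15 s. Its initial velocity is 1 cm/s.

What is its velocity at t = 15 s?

41 cm/s

Δv equals the area under the a-t graph; then v = v₀ + Δv.
0–5 s: -6 × 5 = -30 cm/s
5–9 s: 4 × 4 = 16 cm/s
9–15 s: 9 × 6 = 54 cm/s
Δv = 40 cm/s, so v(15) = 1 + (40) = 41 cm/s.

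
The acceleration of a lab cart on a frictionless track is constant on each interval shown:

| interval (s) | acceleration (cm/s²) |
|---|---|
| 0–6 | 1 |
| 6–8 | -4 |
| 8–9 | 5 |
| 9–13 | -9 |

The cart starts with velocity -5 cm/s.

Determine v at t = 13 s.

-38 cm/s

Δv equals the area under the a-t graph; then v = v₀ + Δv.
0–6 s: 1 × 6 = 6 cm/s
6–8 s: -4 × 2 = -8 cm/s
8–9 s: 5 × 1 = 5 cm/s
9–13 s: -9 × 4 = -36 cm/s
Δv = -33 cm/s, so v(13) = -5 + (-33) = -38 cm/s.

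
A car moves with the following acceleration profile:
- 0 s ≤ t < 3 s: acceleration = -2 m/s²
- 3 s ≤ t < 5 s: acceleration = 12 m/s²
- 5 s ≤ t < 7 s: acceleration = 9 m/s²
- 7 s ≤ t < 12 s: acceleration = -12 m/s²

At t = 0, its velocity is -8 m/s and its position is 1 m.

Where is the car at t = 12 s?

On each constant-a segment, Δv = aΔt and Δx = v₀Δt + ½aΔt²; chain segment to segment.
0–3 s: v starts -8 m/s; Δx = -8·3 + ½·-2·3² = -33 m; v ends -14 m/s.
3–5 s: v starts -14 m/s; Δx = -14·2 + ½·12·2² = -4 m; v ends 10 m/s.
5–7 s: v starts 10 m/s; Δx = 10·2 + ½·9·2² = 38 m; v ends 28 m/s.
7–12 s: v starts 28 m/s; Δx = 28·5 + ½·-12·5² = -10 m; v ends -32 m/s.
x(12) = 1 + Σ Δx = -8 m.

-8 m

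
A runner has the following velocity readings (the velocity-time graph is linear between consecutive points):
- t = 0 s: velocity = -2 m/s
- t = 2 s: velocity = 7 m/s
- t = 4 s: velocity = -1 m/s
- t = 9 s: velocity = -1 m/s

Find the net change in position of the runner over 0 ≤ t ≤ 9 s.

Displacement is the signed area under the v-t curve.
0–2 s: ½(-2 + 7)(2) = 5 m
2–4 s: ½(7 + -1)(2) = 6 m
4–9 s: -1 × 5 = -5 m
Net displacement = 6 m

6 m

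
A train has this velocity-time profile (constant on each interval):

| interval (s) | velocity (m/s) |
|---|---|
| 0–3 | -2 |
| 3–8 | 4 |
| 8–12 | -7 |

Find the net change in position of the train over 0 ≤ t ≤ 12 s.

-14 m

Net displacement equals the area under the velocity-time graph (areas below the axis count negative).
0–3 s: -2 × 3 = -6 m
3–8 s: 4 × 5 = 20 m
8–12 s: -7 × 4 = -28 m
Net displacement = -14 m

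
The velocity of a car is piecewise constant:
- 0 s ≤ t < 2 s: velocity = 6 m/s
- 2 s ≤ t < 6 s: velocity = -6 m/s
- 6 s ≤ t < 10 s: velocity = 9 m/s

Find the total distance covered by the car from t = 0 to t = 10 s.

Total distance travelled is ∫|v| dt — sum the magnitudes of each area piece.
0–2 s: |6| × 2 = 12 m
2–6 s: |-6| × 4 = 24 m
6–10 s: |9| × 4 = 36 m
Total distance = 72 m

72 m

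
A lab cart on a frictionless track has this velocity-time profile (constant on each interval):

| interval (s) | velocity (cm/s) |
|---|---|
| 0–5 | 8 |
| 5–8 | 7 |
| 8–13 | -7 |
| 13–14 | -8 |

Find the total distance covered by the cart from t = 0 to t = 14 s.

104 cm

Total distance travelled is ∫|v| dt — sum the magnitudes of each area piece.
0–5 s: |8| × 5 = 40 cm
5–8 s: |7| × 3 = 21 cm
8–13 s: |-7| × 5 = 35 cm
13–14 s: |-8| × 1 = 8 cm
Total distance = 104 cm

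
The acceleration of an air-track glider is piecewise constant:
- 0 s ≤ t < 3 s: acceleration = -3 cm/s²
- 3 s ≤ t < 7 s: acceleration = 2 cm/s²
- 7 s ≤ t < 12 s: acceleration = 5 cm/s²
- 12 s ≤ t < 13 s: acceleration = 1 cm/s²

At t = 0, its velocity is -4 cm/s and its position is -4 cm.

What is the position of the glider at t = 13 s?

On each constant-a segment, Δv = aΔt and Δx = v₀Δt + ½aΔt²; chain segment to segment.
0–3 s: v starts -4 cm/s; Δx = -4·3 + ½·-3·3² = -25.5 cm; v ends -13 cm/s.
3–7 s: v starts -13 cm/s; Δx = -13·4 + ½·2·4² = -36 cm; v ends -5 cm/s.
7–12 s: v starts -5 cm/s; Δx = -5·5 + ½·5·5² = 37.5 cm; v ends 20 cm/s.
12–13 s: v starts 20 cm/s; Δx = 20·1 + ½·1·1² = 20.5 cm; v ends 21 cm/s.
x(13) = -4 + Σ Δx = -7.5 cm.

-7.5 cm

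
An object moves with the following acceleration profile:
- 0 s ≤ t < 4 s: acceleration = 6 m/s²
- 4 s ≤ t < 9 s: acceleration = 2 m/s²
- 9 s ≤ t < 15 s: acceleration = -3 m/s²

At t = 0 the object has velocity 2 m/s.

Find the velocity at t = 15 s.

18 m/s

Δv equals the area under the a-t graph; then v = v₀ + Δv.
0–4 s: 6 × 4 = 24 m/s
4–9 s: 2 × 5 = 10 m/s
9–15 s: -3 × 6 = -18 m/s
Δv = 16 m/s, so v(15) = 2 + (16) = 18 m/s.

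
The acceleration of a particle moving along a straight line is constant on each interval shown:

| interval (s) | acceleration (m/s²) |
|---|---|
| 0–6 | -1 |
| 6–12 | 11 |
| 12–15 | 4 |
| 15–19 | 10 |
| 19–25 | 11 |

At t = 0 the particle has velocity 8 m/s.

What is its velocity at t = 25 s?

186 m/s

Δv equals the area under the a-t graph; then v = v₀ + Δv.
0–6 s: -1 × 6 = -6 m/s
6–12 s: 11 × 6 = 66 m/s
12–15 s: 4 × 3 = 12 m/s
15–19 s: 10 × 4 = 40 m/s
19–25 s: 11 × 6 = 66 m/s
Δv = 178 m/s, so v(25) = 8 + (178) = 186 m/s.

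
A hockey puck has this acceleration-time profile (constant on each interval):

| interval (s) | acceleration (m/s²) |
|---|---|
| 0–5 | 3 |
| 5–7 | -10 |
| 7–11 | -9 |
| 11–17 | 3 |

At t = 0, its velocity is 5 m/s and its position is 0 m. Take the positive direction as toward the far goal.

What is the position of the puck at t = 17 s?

On each constant-a segment, Δv = aΔt and Δx = v₀Δt + ½aΔt²; chain segment to segment.
0–5 s: v starts 5 m/s; Δx = 5·5 + ½·3·5² = 62.5 m; v ends 20 m/s.
5–7 s: v starts 20 m/s; Δx = 20·2 + ½·-10·2² = 20 m; v ends 0 m/s.
7–11 s: v starts 0 m/s; Δx = 0·4 + ½·-9·4² = -72 m; v ends -36 m/s.
11–17 s: v starts -36 m/s; Δx = -36·6 + ½·3·6² = -162 m; v ends -18 m/s.
x(17) = 0 + Σ Δx = -151.5 m.

-151.5 m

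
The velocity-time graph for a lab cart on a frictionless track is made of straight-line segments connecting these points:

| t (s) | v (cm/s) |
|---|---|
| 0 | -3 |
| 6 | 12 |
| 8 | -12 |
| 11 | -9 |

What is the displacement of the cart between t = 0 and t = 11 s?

-4.5 cm

Net displacement equals the area under the velocity-time graph (areas below the axis count negative).
0–6 s: ½(-3 + 12)(6) = 27 cm
6–8 s: ½(12 + -12)(2) = 0 cm
8–11 s: ½(-12 + -9)(3) = -31.5 cm
Net displacement = -4.5 cm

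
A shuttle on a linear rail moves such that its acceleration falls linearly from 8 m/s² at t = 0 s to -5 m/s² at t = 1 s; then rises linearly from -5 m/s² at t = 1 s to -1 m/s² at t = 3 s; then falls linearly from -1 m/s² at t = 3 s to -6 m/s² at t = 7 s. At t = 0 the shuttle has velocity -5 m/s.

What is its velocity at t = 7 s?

-23.5 m/s

Δv equals the area under the a-t graph; then v = v₀ + Δv.
0–1 s: ½(8 + -5)(1) = 1.5 m/s
1–3 s: ½(-5 + -1)(2) = -6 m/s
3–7 s: ½(-1 + -6)(4) = -14 m/s
Δv = -18.5 m/s, so v(7) = -5 + (-18.5) = -23.5 m/s.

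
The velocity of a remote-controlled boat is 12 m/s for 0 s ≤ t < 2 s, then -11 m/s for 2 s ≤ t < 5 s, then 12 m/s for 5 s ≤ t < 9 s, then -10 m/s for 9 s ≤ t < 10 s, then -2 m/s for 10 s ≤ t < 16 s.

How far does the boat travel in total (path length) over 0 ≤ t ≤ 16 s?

Total distance travelled is ∫|v| dt — sum the magnitudes of each area piece.
0–2 s: |12| × 2 = 24 m
2–5 s: |-11| × 3 = 33 m
5–9 s: |12| × 4 = 48 m
9–10 s: |-10| × 1 = 10 m
10–16 s: |-2| × 6 = 12 m
Total distance = 127 m

127 m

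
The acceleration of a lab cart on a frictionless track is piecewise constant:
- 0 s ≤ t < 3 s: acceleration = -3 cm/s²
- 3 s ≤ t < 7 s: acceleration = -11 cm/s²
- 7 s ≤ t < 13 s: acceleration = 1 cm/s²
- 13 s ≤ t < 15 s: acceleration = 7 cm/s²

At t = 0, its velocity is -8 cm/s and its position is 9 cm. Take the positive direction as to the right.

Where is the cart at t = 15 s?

On each constant-a segment, Δv = aΔt and Δx = v₀Δt + ½aΔt²; chain segment to segment.
0–3 s: v starts -8 cm/s; Δx = -8·3 + ½·-3·3² = -37.5 cm; v ends -17 cm/s.
3–7 s: v starts -17 cm/s; Δx = -17·4 + ½·-11·4² = -156 cm; v ends -61 cm/s.
7–13 s: v starts -61 cm/s; Δx = -61·6 + ½·1·6² = -348 cm; v ends -55 cm/s.
13–15 s: v starts -55 cm/s; Δx = -55·2 + ½·7·2² = -96 cm; v ends -41 cm/s.
x(15) = 9 + Σ Δx = -628.5 cm.

-628.5 cm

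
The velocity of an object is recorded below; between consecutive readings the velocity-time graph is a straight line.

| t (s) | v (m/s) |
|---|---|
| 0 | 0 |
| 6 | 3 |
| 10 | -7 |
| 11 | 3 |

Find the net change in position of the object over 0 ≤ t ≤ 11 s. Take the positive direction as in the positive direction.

Net displacement equals the area under the velocity-time graph (areas below the axis count negative).
0–6 s: ½(0 + 3)(6) = 9 m
6–10 s: ½(3 + -7)(4) = -8 m
10–11 s: ½(-7 + 3)(1) = -2 m
Net displacement = -1 m

-1 m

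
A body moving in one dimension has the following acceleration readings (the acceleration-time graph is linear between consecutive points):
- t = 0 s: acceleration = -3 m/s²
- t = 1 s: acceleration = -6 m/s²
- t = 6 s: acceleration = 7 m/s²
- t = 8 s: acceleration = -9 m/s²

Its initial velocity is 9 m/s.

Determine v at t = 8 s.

5 m/s

Δv equals the area under the a-t graph; then v = v₀ + Δv.
0–1 s: ½(-3 + -6)(1) = -4.5 m/s
1–6 s: ½(-6 + 7)(5) = 2.5 m/s
6–8 s: ½(7 + -9)(2) = -2 m/s
Δv = -4 m/s, so v(8) = 9 + (-4) = 5 m/s.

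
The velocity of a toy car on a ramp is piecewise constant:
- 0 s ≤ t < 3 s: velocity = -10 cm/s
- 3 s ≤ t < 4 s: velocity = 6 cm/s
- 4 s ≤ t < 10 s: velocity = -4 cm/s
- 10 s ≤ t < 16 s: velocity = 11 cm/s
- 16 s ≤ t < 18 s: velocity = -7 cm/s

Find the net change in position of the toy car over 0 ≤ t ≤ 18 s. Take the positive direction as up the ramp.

4 cm

Displacement is the signed area under the v-t curve.
0–3 s: -10 × 3 = -30 cm
3–4 s: 6 × 1 = 6 cm
4–10 s: -4 × 6 = -24 cm
10–16 s: 11 × 6 = 66 cm
16–18 s: -7 × 2 = -14 cm
Net displacement = 4 cm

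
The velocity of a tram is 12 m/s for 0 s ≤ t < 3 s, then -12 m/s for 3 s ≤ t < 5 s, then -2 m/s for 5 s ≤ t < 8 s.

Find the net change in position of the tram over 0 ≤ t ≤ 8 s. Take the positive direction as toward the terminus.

6 m

Net displacement equals the area under the velocity-time graph (areas below the axis count negative).
0–3 s: 12 × 3 = 36 m
3–5 s: -12 × 2 = -24 m
5–8 s: -2 × 3 = -6 m
Net displacement = 6 m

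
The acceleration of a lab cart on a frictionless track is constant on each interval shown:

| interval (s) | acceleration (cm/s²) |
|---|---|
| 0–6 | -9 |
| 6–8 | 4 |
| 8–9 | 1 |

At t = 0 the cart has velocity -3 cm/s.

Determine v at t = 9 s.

-48 cm/s

Δv equals the area under the a-t graph; then v = v₀ + Δv.
0–6 s: -9 × 6 = -54 cm/s
6–8 s: 4 × 2 = 8 cm/s
8–9 s: 1 × 1 = 1 cm/s
Δv = -45 cm/s, so v(9) = -3 + (-45) = -48 cm/s.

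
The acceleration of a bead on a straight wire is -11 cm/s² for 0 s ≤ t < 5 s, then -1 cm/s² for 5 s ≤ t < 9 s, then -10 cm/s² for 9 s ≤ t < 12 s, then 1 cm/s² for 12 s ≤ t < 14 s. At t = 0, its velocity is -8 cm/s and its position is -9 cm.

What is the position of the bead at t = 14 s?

-884.5 cm

On each constant-a segment, Δv = aΔt and Δx = v₀Δt + ½aΔt²; chain segment to segment.
0–5 s: v starts -8 cm/s; Δx = -8·5 + ½·-11·5² = -177.5 cm; v ends -63 cm/s.
5–9 s: v starts -63 cm/s; Δx = -63·4 + ½·-1·4² = -260 cm; v ends -67 cm/s.
9–12 s: v starts -67 cm/s; Δx = -67·3 + ½·-10·3² = -246 cm; v ends -97 cm/s.
12–14 s: v starts -97 cm/s; Δx = -97·2 + ½·1·2² = -192 cm; v ends -95 cm/s.
x(14) = -9 + Σ Δx = -884.5 cm.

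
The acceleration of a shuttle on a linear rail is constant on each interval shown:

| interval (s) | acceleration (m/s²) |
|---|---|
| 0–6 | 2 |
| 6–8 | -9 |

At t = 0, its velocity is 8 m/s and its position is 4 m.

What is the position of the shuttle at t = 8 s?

On each constant-a segment, Δv = aΔt and Δx = v₀Δt + ½aΔt²; chain segment to segment.
0–6 s: v starts 8 m/s; Δx = 8·6 + ½·2·6² = 84 m; v ends 20 m/s.
6–8 s: v starts 20 m/s; Δx = 20·2 + ½·-9·2² = 22 m; v ends 2 m/s.
x(8) = 4 + Σ Δx = 110 m.

110 m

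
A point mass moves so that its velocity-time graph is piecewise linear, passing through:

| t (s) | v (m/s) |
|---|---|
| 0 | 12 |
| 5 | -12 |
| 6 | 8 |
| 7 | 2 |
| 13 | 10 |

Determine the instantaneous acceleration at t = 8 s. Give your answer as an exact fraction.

4/3 m/s²

Acceleration is the slope of the v-t graph on 7–13 s: (10 − 2)/(13 − 7) = 4/3 m/s².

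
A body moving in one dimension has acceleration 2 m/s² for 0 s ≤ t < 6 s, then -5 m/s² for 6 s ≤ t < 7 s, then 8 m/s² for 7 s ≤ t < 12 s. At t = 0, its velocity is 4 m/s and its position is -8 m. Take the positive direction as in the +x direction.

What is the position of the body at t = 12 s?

220.5 m

On each constant-a segment, Δv = aΔt and Δx = v₀Δt + ½aΔt²; chain segment to segment.
0–6 s: v starts 4 m/s; Δx = 4·6 + ½·2·6² = 60 m; v ends 16 m/s.
6–7 s: v starts 16 m/s; Δx = 16·1 + ½·-5·1² = 13.5 m; v ends 11 m/s.
7–12 s: v starts 11 m/s; Δx = 11·5 + ½·8·5² = 155 m; v ends 51 m/s.
x(12) = -8 + Σ Δx = 220.5 m.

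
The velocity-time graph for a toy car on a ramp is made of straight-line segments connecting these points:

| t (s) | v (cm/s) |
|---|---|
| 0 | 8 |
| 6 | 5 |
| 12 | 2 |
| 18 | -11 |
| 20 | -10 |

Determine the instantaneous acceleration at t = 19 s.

Acceleration is the slope of the v-t graph on 18–20 s: (-10 − -11)/(20 − 18) = 0.5 cm/s².

0.5 cm/s²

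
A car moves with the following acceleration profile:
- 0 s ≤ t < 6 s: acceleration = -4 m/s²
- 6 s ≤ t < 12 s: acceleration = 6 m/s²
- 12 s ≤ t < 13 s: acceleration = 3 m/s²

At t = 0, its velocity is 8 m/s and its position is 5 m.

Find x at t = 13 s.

On each constant-a segment, Δv = aΔt and Δx = v₀Δt + ½aΔt²; chain segment to segment.
0–6 s: v starts 8 m/s; Δx = 8·6 + ½·-4·6² = -24 m; v ends -16 m/s.
6–12 s: v starts -16 m/s; Δx = -16·6 + ½·6·6² = 12 m; v ends 20 m/s.
12–13 s: v starts 20 m/s; Δx = 20·1 + ½·3·1² = 21.5 m; v ends 23 m/s.
x(13) = 5 + Σ Δx = 14.5 m.

14.5 m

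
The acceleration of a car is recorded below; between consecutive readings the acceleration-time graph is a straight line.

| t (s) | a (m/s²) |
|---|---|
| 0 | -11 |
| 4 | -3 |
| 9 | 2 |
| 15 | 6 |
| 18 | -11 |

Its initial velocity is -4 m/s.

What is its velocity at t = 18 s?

Δv equals the area under the a-t graph; then v = v₀ + Δv.
0–4 s: ½(-11 + -3)(4) = -28 m/s
4–9 s: ½(-3 + 2)(5) = -2.5 m/s
9–15 s: ½(2 + 6)(6) = 24 m/s
15–18 s: ½(6 + -11)(3) = -7.5 m/s
Δv = -14 m/s, so v(18) = -4 + (-14) = -18 m/s.

-18 m/s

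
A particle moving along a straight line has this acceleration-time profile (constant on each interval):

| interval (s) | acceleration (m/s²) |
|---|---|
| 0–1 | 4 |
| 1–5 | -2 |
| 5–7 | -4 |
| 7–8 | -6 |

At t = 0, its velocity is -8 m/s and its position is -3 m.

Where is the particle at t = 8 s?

On each constant-a segment, Δv = aΔt and Δx = v₀Δt + ½aΔt²; chain segment to segment.
0–1 s: v starts -8 m/s; Δx = -8·1 + ½·4·1² = -6 m; v ends -4 m/s.
1–5 s: v starts -4 m/s; Δx = -4·4 + ½·-2·4² = -32 m; v ends -12 m/s.
5–7 s: v starts -12 m/s; Δx = -12·2 + ½·-4·2² = -32 m; v ends -20 m/s.
7–8 s: v starts -20 m/s; Δx = -20·1 + ½·-6·1² = -23 m; v ends -26 m/s.
x(8) = -3 + Σ Δx = -96 m.

-96 m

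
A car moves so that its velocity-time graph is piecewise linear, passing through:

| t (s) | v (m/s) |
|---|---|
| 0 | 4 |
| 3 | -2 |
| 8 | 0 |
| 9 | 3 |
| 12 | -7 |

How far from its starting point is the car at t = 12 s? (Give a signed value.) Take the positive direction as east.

Displacement is the signed area under the v-t curve.
0–3 s: ½(4 + -2)(3) = 3 m
3–8 s: ½(-2 + 0)(5) = -5 m
8–9 s: ½(0 + 3)(1) = 1.5 m
9–12 s: ½(3 + -7)(3) = -6 m
Net displacement = -6.5 m

-6.5 m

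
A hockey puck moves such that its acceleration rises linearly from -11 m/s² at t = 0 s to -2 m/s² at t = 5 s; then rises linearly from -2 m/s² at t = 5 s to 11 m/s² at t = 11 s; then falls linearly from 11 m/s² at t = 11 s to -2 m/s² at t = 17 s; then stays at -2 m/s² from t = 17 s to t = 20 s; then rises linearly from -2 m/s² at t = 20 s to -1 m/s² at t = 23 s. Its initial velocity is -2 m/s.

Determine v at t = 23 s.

Δv equals the area under the a-t graph; then v = v₀ + Δv.
0–5 s: ½(-11 + -2)(5) = -32.5 m/s
5–11 s: ½(-2 + 11)(6) = 27 m/s
11–17 s: ½(11 + -2)(6) = 27 m/s
17–20 s: -2 × 3 = -6 m/s
20–23 s: ½(-2 + -1)(3) = -4.5 m/s
Δv = 11 m/s, so v(23) = -2 + (11) = 9 m/s.

9 m/s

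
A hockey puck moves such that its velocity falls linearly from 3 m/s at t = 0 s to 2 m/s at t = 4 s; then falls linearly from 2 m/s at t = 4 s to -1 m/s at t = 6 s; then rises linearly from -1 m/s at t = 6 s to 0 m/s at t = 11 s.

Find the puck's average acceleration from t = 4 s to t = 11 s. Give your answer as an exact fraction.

Average acceleration = Δv/Δt = (0 − 2)/(11 − 4) = -2/7 m/s².

-2/7 m/s²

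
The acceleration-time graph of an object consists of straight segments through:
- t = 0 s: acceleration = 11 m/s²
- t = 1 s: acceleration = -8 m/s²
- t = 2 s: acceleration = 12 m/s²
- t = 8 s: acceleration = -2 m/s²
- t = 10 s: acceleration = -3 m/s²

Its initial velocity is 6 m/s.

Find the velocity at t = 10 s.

Δv equals the area under the a-t graph; then v = v₀ + Δv.
0–1 s: ½(11 + -8)(1) = 1.5 m/s
1–2 s: ½(-8 + 12)(1) = 2 m/s
2–8 s: ½(12 + -2)(6) = 30 m/s
8–10 s: ½(-2 + -3)(2) = -5 m/s
Δv = 28.5 m/s, so v(10) = 6 + (28.5) = 34.5 m/s.

34.5 m/s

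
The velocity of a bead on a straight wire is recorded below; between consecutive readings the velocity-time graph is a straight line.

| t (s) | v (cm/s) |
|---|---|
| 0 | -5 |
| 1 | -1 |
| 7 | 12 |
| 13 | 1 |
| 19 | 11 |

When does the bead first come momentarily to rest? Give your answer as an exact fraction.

v changes sign on 1–7 s (from -1 to 12); the graph is linear there, so v = 0 at t = 1 + (1)·(7 − 1)/(12 − -1) = 19/13 s.

t = 19/13 s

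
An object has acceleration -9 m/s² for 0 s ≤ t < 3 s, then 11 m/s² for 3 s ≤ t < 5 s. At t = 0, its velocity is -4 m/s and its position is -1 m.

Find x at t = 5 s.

On each constant-a segment, Δv = aΔt and Δx = v₀Δt + ½aΔt²; chain segment to segment.
0–3 s: v starts -4 m/s; Δx = -4·3 + ½·-9·3² = -52.5 m; v ends -31 m/s.
3–5 s: v starts -31 m/s; Δx = -31·2 + ½·11·2² = -40 m; v ends -9 m/s.
x(5) = -1 + Σ Δx = -93.5 m.

-93.5 m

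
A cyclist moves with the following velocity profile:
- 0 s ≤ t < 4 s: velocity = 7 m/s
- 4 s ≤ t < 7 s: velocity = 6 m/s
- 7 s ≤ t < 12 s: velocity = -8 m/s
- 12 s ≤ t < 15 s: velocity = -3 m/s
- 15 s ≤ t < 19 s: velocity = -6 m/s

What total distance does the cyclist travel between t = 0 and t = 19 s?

Total distance travelled is ∫|v| dt — sum the magnitudes of each area piece.
0–4 s: |7| × 4 = 28 m
4–7 s: |6| × 3 = 18 m
7–12 s: |-8| × 5 = 40 m
12–15 s: |-3| × 3 = 9 m
15–19 s: |-6| × 4 = 24 m
Total distance = 119 m

119 m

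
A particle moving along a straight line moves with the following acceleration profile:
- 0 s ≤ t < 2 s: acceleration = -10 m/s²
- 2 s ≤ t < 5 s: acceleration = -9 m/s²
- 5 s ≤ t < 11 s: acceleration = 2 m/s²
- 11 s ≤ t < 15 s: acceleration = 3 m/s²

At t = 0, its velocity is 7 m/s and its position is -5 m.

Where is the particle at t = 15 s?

On each constant-a segment, Δv = aΔt and Δx = v₀Δt + ½aΔt²; chain segment to segment.
0–2 s: v starts 7 m/s; Δx = 7·2 + ½·-10·2² = -6 m; v ends -13 m/s.
2–5 s: v starts -13 m/s; Δx = -13·3 + ½·-9·3² = -79.5 m; v ends -40 m/s.
5–11 s: v starts -40 m/s; Δx = -40·6 + ½·2·6² = -204 m; v ends -28 m/s.
11–15 s: v starts -28 m/s; Δx = -28·4 + ½·3·4² = -88 m; v ends -16 m/s.
x(15) = -5 + Σ Δx = -382.5 m.

-382.5 m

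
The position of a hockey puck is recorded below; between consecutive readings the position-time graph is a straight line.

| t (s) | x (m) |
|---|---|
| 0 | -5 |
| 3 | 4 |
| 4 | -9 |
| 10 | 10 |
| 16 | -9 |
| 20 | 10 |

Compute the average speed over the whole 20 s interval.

Average speed = (total path length)/(elapsed time); on a piecewise-linear x-t graph the path length is Σ|Δx|.
0–3 s: |Δx| = |4 − -5| = 9 m
3–4 s: |Δx| = |-9 − 4| = 13 m
4–10 s: |Δx| = |10 − -9| = 19 m
10–16 s: |Δx| = |-9 − 10| = 19 m
16–20 s: |Δx| = |10 − -9| = 19 m
Total path = 79 m; average speed = 79/20 = 3.95 m/s.

3.95 m/s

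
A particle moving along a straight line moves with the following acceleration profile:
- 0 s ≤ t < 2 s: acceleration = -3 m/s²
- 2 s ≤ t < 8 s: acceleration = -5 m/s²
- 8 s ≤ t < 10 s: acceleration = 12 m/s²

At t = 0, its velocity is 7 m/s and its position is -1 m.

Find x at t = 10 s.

-111 m

On each constant-a segment, Δv = aΔt and Δx = v₀Δt + ½aΔt²; chain segment to segment.
0–2 s: v starts 7 m/s; Δx = 7·2 + ½·-3·2² = 8 m; v ends 1 m/s.
2–8 s: v starts 1 m/s; Δx = 1·6 + ½·-5·6² = -84 m; v ends -29 m/s.
8–10 s: v starts -29 m/s; Δx = -29·2 + ½·12·2² = -34 m; v ends -5 m/s.
x(10) = -1 + Σ Δx = -111 m.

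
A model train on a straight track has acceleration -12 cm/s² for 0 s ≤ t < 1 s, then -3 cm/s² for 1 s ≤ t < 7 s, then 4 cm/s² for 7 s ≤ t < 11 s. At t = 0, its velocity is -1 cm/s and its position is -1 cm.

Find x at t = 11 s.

-232 cm

On each constant-a segment, Δv = aΔt and Δx = v₀Δt + ½aΔt²; chain segment to segment.
0–1 s: v starts -1 cm/s; Δx = -1·1 + ½·-12·1² = -7 cm; v ends -13 cm/s.
1–7 s: v starts -13 cm/s; Δx = -13·6 + ½·-3·6² = -132 cm; v ends -31 cm/s.
7–11 s: v starts -31 cm/s; Δx = -31·4 + ½·4·4² = -92 cm; v ends -15 cm/s.
x(11) = -1 + Σ Δx = -232 cm.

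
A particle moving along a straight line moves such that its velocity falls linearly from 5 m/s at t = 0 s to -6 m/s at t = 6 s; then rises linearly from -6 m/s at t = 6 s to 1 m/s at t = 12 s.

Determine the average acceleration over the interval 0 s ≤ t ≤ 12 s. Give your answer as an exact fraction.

-1/3 m/s²

Average acceleration = Δv/Δt = (1 − 5)/(12 − 0) = -1/3 m/s².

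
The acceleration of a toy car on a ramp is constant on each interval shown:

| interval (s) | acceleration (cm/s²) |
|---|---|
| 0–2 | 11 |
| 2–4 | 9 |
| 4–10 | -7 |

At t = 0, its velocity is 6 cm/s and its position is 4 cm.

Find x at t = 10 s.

On each constant-a segment, Δv = aΔt and Δx = v₀Δt + ½aΔt²; chain segment to segment.
0–2 s: v starts 6 cm/s; Δx = 6·2 + ½·11·2² = 34 cm; v ends 28 cm/s.
2–4 s: v starts 28 cm/s; Δx = 28·2 + ½·9·2² = 74 cm; v ends 46 cm/s.
4–10 s: v starts 46 cm/s; Δx = 46·6 + ½·-7·6² = 150 cm; v ends 4 cm/s.
x(10) = 4 + Σ Δx = 262 cm.

262 cm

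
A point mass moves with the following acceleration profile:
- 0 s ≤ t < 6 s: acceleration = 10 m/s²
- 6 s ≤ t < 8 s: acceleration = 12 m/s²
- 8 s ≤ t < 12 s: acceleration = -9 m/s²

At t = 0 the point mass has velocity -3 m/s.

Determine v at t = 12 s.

45 m/s

Δv equals the area under the a-t graph; then v = v₀ + Δv.
0–6 s: 10 × 6 = 60 m/s
6–8 s: 12 × 2 = 24 m/s
8–12 s: -9 × 4 = -36 m/s
Δv = 48 m/s, so v(12) = -3 + (48) = 45 m/s.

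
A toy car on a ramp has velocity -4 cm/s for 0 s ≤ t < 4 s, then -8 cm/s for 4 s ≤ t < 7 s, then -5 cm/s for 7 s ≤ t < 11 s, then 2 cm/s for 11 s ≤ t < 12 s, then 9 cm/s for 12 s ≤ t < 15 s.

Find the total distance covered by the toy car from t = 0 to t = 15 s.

89 cm

Distance (not displacement) is the total path length: add the absolute areas under v-t.
0–4 s: |-4| × 4 = 16 cm
4–7 s: |-8| × 3 = 24 cm
7–11 s: |-5| × 4 = 20 cm
11–12 s: |2| × 1 = 2 cm
12–15 s: |9| × 3 = 27 cm
Total distance = 89 cm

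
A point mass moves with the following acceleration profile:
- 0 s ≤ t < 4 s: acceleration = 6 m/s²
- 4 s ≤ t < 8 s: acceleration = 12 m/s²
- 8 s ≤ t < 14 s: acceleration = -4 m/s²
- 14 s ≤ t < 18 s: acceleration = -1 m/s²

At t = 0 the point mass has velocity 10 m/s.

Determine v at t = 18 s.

54 m/s

Δv equals the area under the a-t graph; then v = v₀ + Δv.
0–4 s: 6 × 4 = 24 m/s
4–8 s: 12 × 4 = 48 m/s
8–14 s: -4 × 6 = -24 m/s
14–18 s: -1 × 4 = -4 m/s
Δv = 44 m/s, so v(18) = 10 + (44) = 54 m/s.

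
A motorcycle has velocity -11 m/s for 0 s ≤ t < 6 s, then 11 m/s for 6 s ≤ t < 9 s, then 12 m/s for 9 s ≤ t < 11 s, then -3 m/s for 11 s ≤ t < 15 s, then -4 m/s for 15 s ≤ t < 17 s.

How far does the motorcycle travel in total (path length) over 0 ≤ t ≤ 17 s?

143 m

Total distance travelled is ∫|v| dt — sum the magnitudes of each area piece.
0–6 s: |-11| × 6 = 66 m
6–9 s: |11| × 3 = 33 m
9–11 s: |12| × 2 = 24 m
11–15 s: |-3| × 4 = 12 m
15–17 s: |-4| × 2 = 8 m
Total distance = 143 m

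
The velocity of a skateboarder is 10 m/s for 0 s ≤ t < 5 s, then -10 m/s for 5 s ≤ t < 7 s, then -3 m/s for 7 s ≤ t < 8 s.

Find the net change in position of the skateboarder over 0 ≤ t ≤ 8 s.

Displacement is the signed area under the v-t curve.
0–5 s: 10 × 5 = 50 m
5–7 s: -10 × 2 = -20 m
7–8 s: -3 × 1 = -3 m
Net displacement = 27 m

27 m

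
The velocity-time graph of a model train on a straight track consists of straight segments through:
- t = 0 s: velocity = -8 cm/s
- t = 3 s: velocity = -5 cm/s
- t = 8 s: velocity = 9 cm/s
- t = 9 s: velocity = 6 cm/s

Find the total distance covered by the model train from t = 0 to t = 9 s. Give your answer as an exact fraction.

643/14 cm

Distance (not displacement) is the total path length: add the absolute areas under v-t.
0–3 s: |½(-8 + -5)(3)| = 19.5 cm
3–8 s: v = 0 at t = 67/14 s; triangle areas 125/28 + 405/28 = 265/14 cm
8–9 s: |½(9 + 6)(1)| = 7.5 cm
Total distance = 643/14 cm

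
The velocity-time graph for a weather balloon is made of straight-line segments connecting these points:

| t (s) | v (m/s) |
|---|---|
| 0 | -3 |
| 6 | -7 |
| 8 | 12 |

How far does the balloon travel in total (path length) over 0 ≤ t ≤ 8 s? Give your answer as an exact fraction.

Distance (not displacement) is the total path length: add the absolute areas under v-t.
0–6 s: |½(-3 + -7)(6)| = 30 m
6–8 s: v = 0 at t = 128/19 s; triangle areas 49/19 + 144/19 = 193/19 m
Total distance = 763/19 m

763/19 m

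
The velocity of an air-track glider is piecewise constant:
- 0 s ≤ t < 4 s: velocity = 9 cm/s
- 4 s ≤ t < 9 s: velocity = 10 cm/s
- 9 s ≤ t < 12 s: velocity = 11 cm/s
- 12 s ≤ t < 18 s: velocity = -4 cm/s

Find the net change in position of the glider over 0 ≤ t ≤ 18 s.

Displacement is the signed area under the v-t curve.
0–4 s: 9 × 4 = 36 cm
4–9 s: 10 × 5 = 50 cm
9–12 s: 11 × 3 = 33 cm
12–18 s: -4 × 6 = -24 cm
Net displacement = 95 cm

95 cm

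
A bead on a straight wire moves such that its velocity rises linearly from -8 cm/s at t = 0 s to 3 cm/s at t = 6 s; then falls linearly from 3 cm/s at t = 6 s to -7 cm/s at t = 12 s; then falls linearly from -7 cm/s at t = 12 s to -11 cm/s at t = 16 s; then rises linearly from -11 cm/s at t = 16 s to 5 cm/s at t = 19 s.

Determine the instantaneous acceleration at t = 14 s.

Acceleration is the slope of the v-t graph on 12–16 s: (-11 − -7)/(16 − 12) = -1 cm/s².

-1 cm/s²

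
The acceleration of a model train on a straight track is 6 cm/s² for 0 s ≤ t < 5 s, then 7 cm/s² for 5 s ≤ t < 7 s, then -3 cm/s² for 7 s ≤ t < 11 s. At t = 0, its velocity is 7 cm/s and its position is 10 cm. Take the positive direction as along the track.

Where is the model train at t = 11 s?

388 cm

On each constant-a segment, Δv = aΔt and Δx = v₀Δt + ½aΔt²; chain segment to segment.
0–5 s: v starts 7 cm/s; Δx = 7·5 + ½·6·5² = 110 cm; v ends 37 cm/s.
5–7 s: v starts 37 cm/s; Δx = 37·2 + ½·7·2² = 88 cm; v ends 51 cm/s.
7–11 s: v starts 51 cm/s; Δx = 51·4 + ½·-3·4² = 180 cm; v ends 39 cm/s.
x(11) = 10 + Σ Δx = 388 cm.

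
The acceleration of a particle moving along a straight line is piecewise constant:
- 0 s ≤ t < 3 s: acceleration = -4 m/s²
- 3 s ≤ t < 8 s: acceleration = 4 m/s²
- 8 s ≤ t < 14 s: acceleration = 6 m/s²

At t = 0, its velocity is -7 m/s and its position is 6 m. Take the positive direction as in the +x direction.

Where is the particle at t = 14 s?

36 m

On each constant-a segment, Δv = aΔt and Δx = v₀Δt + ½aΔt²; chain segment to segment.
0–3 s: v starts -7 m/s; Δx = -7·3 + ½·-4·3² = -39 m; v ends -19 m/s.
3–8 s: v starts -19 m/s; Δx = -19·5 + ½·4·5² = -45 m; v ends 1 m/s.
8–14 s: v starts 1 m/s; Δx = 1·6 + ½·6·6² = 114 m; v ends 37 m/s.
x(14) = 6 + Σ Δx = 36 m.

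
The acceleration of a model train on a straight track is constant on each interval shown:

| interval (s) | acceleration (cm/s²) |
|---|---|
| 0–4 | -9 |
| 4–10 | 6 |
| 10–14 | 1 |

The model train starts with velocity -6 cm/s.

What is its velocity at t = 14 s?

Δv equals the area under the a-t graph; then v = v₀ + Δv.
0–4 s: -9 × 4 = -36 cm/s
4–10 s: 6 × 6 = 36 cm/s
10–14 s: 1 × 4 = 4 cm/s
Δv = 4 cm/s, so v(14) = -6 + (4) = -2 cm/s.

-2 cm/s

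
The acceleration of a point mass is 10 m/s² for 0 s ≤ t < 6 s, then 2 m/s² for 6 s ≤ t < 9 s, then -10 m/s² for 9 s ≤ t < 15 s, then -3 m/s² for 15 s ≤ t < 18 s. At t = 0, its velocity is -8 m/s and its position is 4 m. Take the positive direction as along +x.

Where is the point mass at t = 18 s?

449.5 m

On each constant-a segment, Δv = aΔt and Δx = v₀Δt + ½aΔt²; chain segment to segment.
0–6 s: v starts -8 m/s; Δx = -8·6 + ½·10·6² = 132 m; v ends 52 m/s.
6–9 s: v starts 52 m/s; Δx = 52·3 + ½·2·3² = 165 m; v ends 58 m/s.
9–15 s: v starts 58 m/s; Δx = 58·6 + ½·-10·6² = 168 m; v ends -2 m/s.
15–18 s: v starts -2 m/s; Δx = -2·3 + ½·-3·3² = -19.5 m; v ends -11 m/s.
x(18) = 4 + Σ Δx = 449.5 m.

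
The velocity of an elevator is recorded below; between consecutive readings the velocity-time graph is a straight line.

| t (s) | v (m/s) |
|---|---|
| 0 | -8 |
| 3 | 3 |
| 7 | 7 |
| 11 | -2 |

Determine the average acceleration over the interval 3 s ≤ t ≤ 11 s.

Average acceleration = Δv/Δt = (-2 − 3)/(11 − 3) = -0.625 m/s².

-0.625 m/s²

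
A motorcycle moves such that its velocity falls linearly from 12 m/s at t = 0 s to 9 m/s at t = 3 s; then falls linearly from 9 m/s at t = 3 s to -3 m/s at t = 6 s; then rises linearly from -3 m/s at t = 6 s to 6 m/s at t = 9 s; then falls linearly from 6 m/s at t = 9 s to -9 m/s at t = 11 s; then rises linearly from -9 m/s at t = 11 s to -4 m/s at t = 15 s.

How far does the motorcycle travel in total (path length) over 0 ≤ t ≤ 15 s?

84.05 m

Distance (not displacement) is the total path length: add the absolute areas under v-t.
0–3 s: |½(12 + 9)(3)| = 31.5 m
3–6 s: v = 0 at t = 5.25 s; triangle areas 10.125 + 1.125 = 11.25 m
6–9 s: v = 0 at t = 7 s; triangle areas 1.5 + 6 = 7.5 m
9–11 s: v = 0 at t = 9.8 s; triangle areas 2.4 + 5.4 = 7.8 m
11–15 s: |½(-9 + -4)(4)| = 26 m
Total distance = 84.05 m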